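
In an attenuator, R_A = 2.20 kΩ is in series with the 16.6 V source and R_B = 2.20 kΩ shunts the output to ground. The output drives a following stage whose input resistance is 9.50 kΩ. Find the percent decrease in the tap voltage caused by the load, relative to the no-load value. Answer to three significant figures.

10.4 %

Unloaded V = 16.6 × 2.20/4.400 = 8.3000 V.
Loaded: R_B‖R_L = 1.786 kΩ, giving V = 16.6 × 1.786/3.986 = 7.4387 V.
Drop = (8.3000 − 7.4387) / 8.3000 = 10.4 %.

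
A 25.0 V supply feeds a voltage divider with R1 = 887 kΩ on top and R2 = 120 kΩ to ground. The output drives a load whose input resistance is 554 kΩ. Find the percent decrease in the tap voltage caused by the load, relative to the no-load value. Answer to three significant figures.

The divider's output (Thévenin) resistance is R1‖R2 = 105.7 kΩ.
Fractional drop under load = R_th/(R_th + R_L) = 105.7 / (105.7 + 554) = 0.1602.
So the output falls by 16.0 %.

16.0 %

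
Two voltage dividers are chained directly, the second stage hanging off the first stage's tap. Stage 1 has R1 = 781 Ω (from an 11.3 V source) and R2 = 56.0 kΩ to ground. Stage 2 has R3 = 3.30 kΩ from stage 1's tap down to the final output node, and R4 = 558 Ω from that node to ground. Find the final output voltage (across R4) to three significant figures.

Stage 2 presents R3+R4 = 3858 Ω as a load on stage 1's tap.
Stage 1's lower leg becomes R2‖(R3+R4) = 3609 Ω, so V_mid = 11.3 × 3609/4390 = 9.290 V.
Stage 2 is itself unloaded: V_out = V_mid × R4/(R3+R4) = 9.290 × 558/3858 = 1.34 V.

V_out ≈ 1.34 V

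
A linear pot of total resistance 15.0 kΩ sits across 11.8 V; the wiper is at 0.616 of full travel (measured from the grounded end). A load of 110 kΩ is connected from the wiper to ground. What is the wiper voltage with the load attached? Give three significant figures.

V ≈ 7.04 V

The wiper splits the pot into (1−α)R = 5.760 kΩ above and αR = 9.240 kΩ below.
Lower section ‖ load = 8.524 kΩ.
V_wiper = 11.8 × 8.524/(5.760 + 8.524) = 7.04 V.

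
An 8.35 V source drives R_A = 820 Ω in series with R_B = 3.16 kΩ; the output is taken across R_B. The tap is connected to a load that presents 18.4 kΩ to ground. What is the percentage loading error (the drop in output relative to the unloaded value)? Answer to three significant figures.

3.42 %

The divider's output (Thévenin) resistance is R_A‖R_B = 651.1 Ω.
Fractional drop under load = R_th/(R_th + R_L) = 651.1 / (651.1 + 18400) = 0.03417.
So the output falls by 3.42 %.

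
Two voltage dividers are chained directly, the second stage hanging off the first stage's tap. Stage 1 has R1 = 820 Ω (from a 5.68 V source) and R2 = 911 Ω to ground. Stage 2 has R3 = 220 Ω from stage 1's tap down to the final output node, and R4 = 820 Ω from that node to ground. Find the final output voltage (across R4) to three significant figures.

Stage 2 presents R3+R4 = 1040 Ω as a load on stage 1's tap.
Stage 1's lower leg becomes R2‖(R3+R4) = 485.6 Ω, so V_mid = 5.68 × 485.6/1306 = 2.113 V.
Stage 2 is itself unloaded: V_out = V_mid × R4/(R3+R4) = 2.113 × 820/1040 = 1.67 V.

V_out ≈ 1.67 V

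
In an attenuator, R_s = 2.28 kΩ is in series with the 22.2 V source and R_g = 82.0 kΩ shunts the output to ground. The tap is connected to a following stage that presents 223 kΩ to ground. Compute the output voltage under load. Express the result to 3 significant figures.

V_out ≈ 21.4 V

The load sits in parallel with R_g: R_g‖R_L = (82.0 × 223) / (82.0 + 223) = 59.95 kΩ.
V_out = 22.2 × 59.95 / (2.28 + 59.95) = 22.2 × 59.95/62.23 = 21.4 V.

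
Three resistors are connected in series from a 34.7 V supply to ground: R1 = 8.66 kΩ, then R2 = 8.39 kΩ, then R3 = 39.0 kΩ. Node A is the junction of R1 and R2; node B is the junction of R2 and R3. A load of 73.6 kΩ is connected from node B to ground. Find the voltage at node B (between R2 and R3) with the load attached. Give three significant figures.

V ≈ 20.8 V

At node B, R3 is in parallel with the load: R3‖R_L = 25.49 kΩ.
Below node A the resistance is R2 + (R3‖R_L) = 33.88 kΩ, so V_A = 34.7 × 33.88/42.54 = 27.64 V.
Then V_B = V_A × (R3‖R_L)/(R2 + R3‖R_L) = 27.64 × 25.49/33.88 = 20.8 V.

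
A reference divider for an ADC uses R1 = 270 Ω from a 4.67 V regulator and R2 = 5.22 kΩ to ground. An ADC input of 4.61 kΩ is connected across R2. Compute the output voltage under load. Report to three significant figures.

The load sits in parallel with R2: R2‖R_L = (5220 × 4610) / (5220 + 4610) = 2448 Ω.
V_out = 4.67 × 2448 / (270 + 2448) = 4.67 × 2448/2718 = 4.21 V.
(Unloaded it would have been 4.44 V.)

V_out ≈ 4.21 V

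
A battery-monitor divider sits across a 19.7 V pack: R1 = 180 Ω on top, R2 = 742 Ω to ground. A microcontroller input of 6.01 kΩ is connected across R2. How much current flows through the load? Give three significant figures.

R2‖R_L = 660.5 Ω; V_out = 19.7 × 660.5/840.5 = 15.48 V.
I_L = V_out / R_L = 15.48 / 6.01 kΩ = 2.58 mA.

I_L ≈ 2.58 mA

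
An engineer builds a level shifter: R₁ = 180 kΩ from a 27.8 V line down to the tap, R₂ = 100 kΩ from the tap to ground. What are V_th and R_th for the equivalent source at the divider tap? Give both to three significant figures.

V_th is the open-circuit tap voltage: 27.8 × 100/(180 + 100) = 9.93 V.
With the supply zeroed, R₁ and R₂ appear in parallel from the tap: R_th = R₁‖R₂ = (180 × 100)/280.0 = 64.3 kΩ.

V_th = 9.93 V, R_th = 64.3 kΩ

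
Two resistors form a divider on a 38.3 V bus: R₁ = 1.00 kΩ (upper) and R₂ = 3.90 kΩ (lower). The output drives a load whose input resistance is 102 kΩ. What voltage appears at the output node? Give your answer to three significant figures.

V_out ≈ 30.2 V

The load sits in parallel with R₂: R₂‖R_L = (3.90 × 102) / (3.90 + 102) = 3.756 kΩ.
V_out = 38.3 × 3.756 / (1.00 + 3.756) = 38.3 × 3.756/4.756 = 30.2 V.
(Unloaded it would have been 30.5 V.)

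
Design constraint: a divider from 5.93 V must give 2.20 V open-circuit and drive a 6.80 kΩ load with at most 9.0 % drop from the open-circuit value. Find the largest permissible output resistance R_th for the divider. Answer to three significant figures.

R_th ≤ 673 Ω

Loading drop = R_th/(R_th + R_L) ≤ 0.0900, so R_th ≤ R_L · ε/(1−ε) = 6.80 kΩ × 0.0900/0.9100 = 673 Ω.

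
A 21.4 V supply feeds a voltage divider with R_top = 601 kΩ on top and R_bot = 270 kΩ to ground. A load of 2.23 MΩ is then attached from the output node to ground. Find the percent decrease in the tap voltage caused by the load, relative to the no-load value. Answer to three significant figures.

7.71 %

The divider's output (Thévenin) resistance is R_top‖R_bot = 186.3 kΩ.
Fractional drop under load = R_th/(R_th + R_L) = 186.3 / (186.3 + 2230) = 0.07710.
So the output falls by 7.71 %.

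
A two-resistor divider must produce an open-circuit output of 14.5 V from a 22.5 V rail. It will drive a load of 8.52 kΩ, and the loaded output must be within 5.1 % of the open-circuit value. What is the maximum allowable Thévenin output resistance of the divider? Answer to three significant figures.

Loading drop = R_th/(R_th + R_L) ≤ 0.0510, so R_th ≤ R_L · ε/(1−ε) = 8.52 kΩ × 0.0510/0.9490 = 458 Ω.

R_th ≤ 458 Ω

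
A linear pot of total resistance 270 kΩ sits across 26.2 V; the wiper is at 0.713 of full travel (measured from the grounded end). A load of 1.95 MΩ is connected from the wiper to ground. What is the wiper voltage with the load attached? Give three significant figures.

V ≈ 18.2 V

The wiper splits the pot into (1−α)R = 77.49 kΩ above and αR = 192.5 kΩ below.
Lower section ‖ load = 175.2 kΩ.
V_wiper = 26.2 × 175.2/(77.49 + 175.2) = 18.2 V.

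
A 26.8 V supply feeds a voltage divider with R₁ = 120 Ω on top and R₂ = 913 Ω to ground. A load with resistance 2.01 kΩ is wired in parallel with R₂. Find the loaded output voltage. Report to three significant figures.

V_out ≈ 22.5 V

The load sits in parallel with R₂: R₂‖R_L = (913 × 2010) / (913 + 2010) = 627.8 Ω.
V_out = 26.8 × 627.8 / (120 + 627.8) = 26.8 × 627.8/747.8 = 22.5 V.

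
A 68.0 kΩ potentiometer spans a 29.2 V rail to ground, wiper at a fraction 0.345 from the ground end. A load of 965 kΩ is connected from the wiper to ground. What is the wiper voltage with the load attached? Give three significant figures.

V ≈ 9.92 V

The wiper splits the pot into (1−α)R = 44.54 kΩ above and αR = 23.46 kΩ below.
Lower section ‖ load = 22.90 kΩ.
V_wiper = 29.2 × 22.90/(44.54 + 22.90) = 9.92 V.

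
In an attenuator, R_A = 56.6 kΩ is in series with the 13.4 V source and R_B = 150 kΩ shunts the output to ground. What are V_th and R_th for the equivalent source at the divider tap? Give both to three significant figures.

V_th = 9.73 V, R_th = 41.1 kΩ

V_th is the open-circuit tap voltage: 13.4 × 150/(56.6 + 150) = 9.73 V.
With the supply zeroed, R_A and R_B appear in parallel from the tap: R_th = R_A‖R_B = (56.6 × 150)/206.6 = 41.1 kΩ.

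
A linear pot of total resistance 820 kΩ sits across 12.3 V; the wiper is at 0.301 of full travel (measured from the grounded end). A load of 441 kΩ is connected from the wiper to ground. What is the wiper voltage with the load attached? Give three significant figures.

V ≈ 2.66 V

The wiper splits the pot into (1−α)R = 573.2 kΩ above and αR = 246.8 kΩ below.
Lower section ‖ load = 158.3 kΩ.
V_wiper = 12.3 × 158.3/(573.2 + 158.3) = 2.66 V.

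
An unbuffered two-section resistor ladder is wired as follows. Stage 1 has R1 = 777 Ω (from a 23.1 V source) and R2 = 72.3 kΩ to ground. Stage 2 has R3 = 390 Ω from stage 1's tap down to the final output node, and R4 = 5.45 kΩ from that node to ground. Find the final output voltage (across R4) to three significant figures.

Stage 2 presents R3+R4 = 5840 Ω as a load on stage 1's tap.
Stage 1's lower leg becomes R2‖(R3+R4) = 5404 Ω, so V_mid = 23.1 × 5404/6181 = 20.20 V.
Stage 2 is itself unloaded: V_out = V_mid × R4/(R3+R4) = 20.20 × 5450/5840 = 18.8 V.

V_out ≈ 18.8 V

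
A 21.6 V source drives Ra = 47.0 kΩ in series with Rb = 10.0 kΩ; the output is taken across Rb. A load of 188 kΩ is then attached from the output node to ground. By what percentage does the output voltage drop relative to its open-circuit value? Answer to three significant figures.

The divider's output (Thévenin) resistance is Ra‖Rb = 8.246 kΩ.
Fractional drop under load = R_th/(R_th + R_L) = 8.246 / (8.246 + 188) = 0.04202.
So the output falls by 4.20 %.

4.20 %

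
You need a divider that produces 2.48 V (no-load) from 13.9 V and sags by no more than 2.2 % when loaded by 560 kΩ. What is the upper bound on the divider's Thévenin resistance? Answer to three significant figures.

R_th ≤ 12.6 kΩ

Loading drop = R_th/(R_th + R_L) ≤ 0.0220, so R_th ≤ R_L · ε/(1−ε) = 560 kΩ × 0.0220/0.9780 = 12.6 kΩ.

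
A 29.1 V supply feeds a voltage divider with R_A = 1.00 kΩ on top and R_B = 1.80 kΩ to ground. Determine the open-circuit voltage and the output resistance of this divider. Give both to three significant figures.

V_th is the open-circuit tap voltage: 29.1 × 1.80/(1.00 + 1.80) = 18.7 V.
With the supply zeroed, R_A and R_B appear in parallel from the tap: R_th = R_A‖R_B = (1.00 × 1.80)/2.800 = 643 Ω.

V_th = 18.7 V, R_th = 643 Ω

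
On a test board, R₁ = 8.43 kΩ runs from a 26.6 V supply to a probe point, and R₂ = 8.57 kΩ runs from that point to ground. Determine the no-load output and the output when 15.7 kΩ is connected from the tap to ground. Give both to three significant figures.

Unloaded: 13.4 V; loaded: 10.6 V

Open-circuit: V = 26.6 × 8.57/(8.43 + 8.57) = 13.4 V.
With the load, R₂ becomes R₂‖R_L = 5.544 kΩ, so V = 26.6 × 5.544/13.97 = 10.6 V.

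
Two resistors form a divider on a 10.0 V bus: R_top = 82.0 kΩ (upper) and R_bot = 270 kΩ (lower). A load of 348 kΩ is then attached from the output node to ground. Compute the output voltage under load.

V_out ≈ 6.50 V

The load sits in parallel with R_bot: R_bot‖R_L = (270 × 348) / (270 + 348) = 152.0 kΩ.
V_out = 10.0 × 152.0 / (82.0 + 152.0) = 10.0 × 152.0/234.0 = 6.50 V.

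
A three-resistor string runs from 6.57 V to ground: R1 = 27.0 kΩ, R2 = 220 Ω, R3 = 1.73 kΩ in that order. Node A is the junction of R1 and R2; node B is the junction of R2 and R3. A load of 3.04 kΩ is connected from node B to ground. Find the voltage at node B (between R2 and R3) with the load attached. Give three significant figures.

V ≈ 0.256 V

At node B, R3 is in parallel with the load: R3‖R_L = 1103 Ω.
Below node A the resistance is R2 + (R3‖R_L) = 1323 Ω, so V_A = 6.57 × 1323/28320 = 0.3068 V.
Then V_B = V_A × (R3‖R_L)/(R2 + R3‖R_L) = 0.3068 × 1103/1323 = 0.256 V.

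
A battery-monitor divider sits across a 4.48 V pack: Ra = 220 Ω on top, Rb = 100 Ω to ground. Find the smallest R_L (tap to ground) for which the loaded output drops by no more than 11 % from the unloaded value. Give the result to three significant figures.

Output resistance R_th = Ra‖Rb = (220 × 100)/320.0 = 68.75 Ω.
The fractional drop is R_th/(R_th + R_L); requiring this ≤ 0.110 gives R_L ≥ R_th(1/0.110 − 1) = 68.75 × 8.091 = 556 Ω.

R_L(min) ≈ 556 Ω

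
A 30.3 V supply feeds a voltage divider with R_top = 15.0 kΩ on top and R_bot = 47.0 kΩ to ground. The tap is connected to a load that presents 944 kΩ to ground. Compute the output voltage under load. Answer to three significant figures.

The load sits in parallel with R_bot: R_bot‖R_L = (47.0 × 944) / (47.0 + 944) = 44.77 kΩ.
V_out = 30.3 × 44.77 / (15.0 + 44.77) = 30.3 × 44.77/59.77 = 22.7 V.

V_out ≈ 22.7 V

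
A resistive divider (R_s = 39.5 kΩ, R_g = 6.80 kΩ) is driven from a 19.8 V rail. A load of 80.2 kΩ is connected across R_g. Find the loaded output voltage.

The load sits in parallel with R_g: R_g‖R_L = (6.80 × 80.2) / (6.80 + 80.2) = 6.269 kΩ.
V_out = 19.8 × 6.269 / (39.5 + 6.269) = 19.8 × 6.269/45.77 = 2.71 V.
(Unloaded it would have been 2.91 V.)

V_out ≈ 2.71 V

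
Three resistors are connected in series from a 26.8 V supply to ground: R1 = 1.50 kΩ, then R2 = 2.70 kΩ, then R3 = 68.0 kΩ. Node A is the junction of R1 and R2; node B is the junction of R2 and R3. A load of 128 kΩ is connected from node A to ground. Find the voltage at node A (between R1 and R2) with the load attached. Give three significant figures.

V ≈ 25.9 V

Below node A the series string R2+R3 = 70.70 kΩ sits in parallel with the 128 kΩ load: 45.54 kΩ.
V_A = 26.8 × 45.54/(1.50 + 45.54) = 25.9 V.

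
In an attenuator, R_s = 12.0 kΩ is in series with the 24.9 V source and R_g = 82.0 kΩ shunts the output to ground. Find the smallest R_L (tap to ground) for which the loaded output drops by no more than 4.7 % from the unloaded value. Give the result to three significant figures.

R_L(min) ≈ 212 kΩ

Output resistance R_th = R_s‖R_g = (12.0 × 82.0)/94.00 = 10.47 kΩ.
The fractional drop is R_th/(R_th + R_L); requiring this ≤ 0.0470 gives R_L ≥ R_th(1/0.0470 − 1) = 10.47 × 20.28 = 212 kΩ.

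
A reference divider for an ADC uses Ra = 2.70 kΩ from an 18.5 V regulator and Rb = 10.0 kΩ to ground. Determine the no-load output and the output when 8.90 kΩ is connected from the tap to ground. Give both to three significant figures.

Unloaded: 14.6 V; loaded: 11.8 V

Open-circuit: V = 18.5 × 10.0/(2.70 + 10.0) = 14.6 V.
With the load, Rb becomes Rb‖R_L = 4.709 kΩ, so V = 18.5 × 4.709/7.409 = 11.8 V.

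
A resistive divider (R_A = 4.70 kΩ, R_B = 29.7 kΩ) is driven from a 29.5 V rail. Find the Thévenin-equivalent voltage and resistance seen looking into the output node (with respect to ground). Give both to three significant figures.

V_th = 25.5 V, R_th = 4.06 kΩ

V_th is the open-circuit tap voltage: 29.5 × 29.7/(4.70 + 29.7) = 25.5 V.
With the supply zeroed, R_A and R_B appear in parallel from the tap: R_th = R_A‖R_B = (4.70 × 29.7)/34.40 = 4.06 kΩ.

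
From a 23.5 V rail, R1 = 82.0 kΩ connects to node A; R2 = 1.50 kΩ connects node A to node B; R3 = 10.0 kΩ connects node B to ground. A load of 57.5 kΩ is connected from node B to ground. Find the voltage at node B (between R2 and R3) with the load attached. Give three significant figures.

At node B, R3 is in parallel with the load: R3‖R_L = 8.519 kΩ.
Below node A the resistance is R2 + (R3‖R_L) = 10.02 kΩ, so V_A = 23.5 × 10.02/92.02 = 2.559 V.
Then V_B = V_A × (R3‖R_L)/(R2 + R3‖R_L) = 2.559 × 8.519/10.02 = 2.18 V.

V ≈ 2.18 V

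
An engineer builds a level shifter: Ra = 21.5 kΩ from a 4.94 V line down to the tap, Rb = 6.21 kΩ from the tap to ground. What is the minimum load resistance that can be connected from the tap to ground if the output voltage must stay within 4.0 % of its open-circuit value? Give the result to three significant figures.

R_L(min) ≈ 116 kΩ

Output resistance R_th = Ra‖Rb = (21.5 × 6.21)/27.71 = 4.818 kΩ.
The fractional drop is R_th/(R_th + R_L); requiring this ≤ 0.0400 gives R_L ≥ R_th(1/0.0400 − 1) = 4.818 × 24.00 = 116 kΩ.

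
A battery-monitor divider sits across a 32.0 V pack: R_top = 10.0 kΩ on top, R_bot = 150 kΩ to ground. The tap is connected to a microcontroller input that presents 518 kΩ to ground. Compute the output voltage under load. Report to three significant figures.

The load sits in parallel with R_bot: R_bot‖R_L = (150 × 518) / (150 + 518) = 116.3 kΩ.
V_out = 32.0 × 116.3 / (10.0 + 116.3) = 32.0 × 116.3/126.3 = 29.5 V.

V_out ≈ 29.5 V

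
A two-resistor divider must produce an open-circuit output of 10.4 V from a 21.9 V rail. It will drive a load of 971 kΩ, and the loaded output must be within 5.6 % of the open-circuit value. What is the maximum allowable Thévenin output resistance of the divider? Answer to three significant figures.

Loading drop = R_th/(R_th + R_L) ≤ 0.0560, so R_th ≤ R_L · ε/(1−ε) = 971 kΩ × 0.0560/0.9440 = 57.6 kΩ.

R_th ≤ 57.6 kΩ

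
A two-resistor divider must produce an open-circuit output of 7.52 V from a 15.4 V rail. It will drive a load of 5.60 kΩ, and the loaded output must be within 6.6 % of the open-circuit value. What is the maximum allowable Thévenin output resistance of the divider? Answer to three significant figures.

Loading drop = R_th/(R_th + R_L) ≤ 0.0660, so R_th ≤ R_L · ε/(1−ε) = 5.60 kΩ × 0.0660/0.9340 = 396 Ω.
(Any R1, R2 with R2/(R1+R2) = 0.488 and R1‖R2 ≤ 396 Ω will meet the spec.)

R_th ≤ 396 Ω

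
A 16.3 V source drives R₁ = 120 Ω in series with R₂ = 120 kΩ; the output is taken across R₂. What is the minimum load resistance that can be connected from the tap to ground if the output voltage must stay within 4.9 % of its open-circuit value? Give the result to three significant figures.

R_L(min) ≈ 2.33 kΩ

Output resistance R_th = R₁‖R₂ = (120 × 120000)/120100 = 119.9 Ω.
The fractional drop is R_th/(R_th + R_L); requiring this ≤ 0.0490 gives R_L ≥ R_th(1/0.0490 − 1) = 119.9 × 19.41 = 2.33 kΩ.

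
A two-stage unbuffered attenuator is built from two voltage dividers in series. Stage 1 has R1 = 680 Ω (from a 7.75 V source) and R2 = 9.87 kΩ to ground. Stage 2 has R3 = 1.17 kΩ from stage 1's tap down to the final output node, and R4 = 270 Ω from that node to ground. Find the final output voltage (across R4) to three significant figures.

Stage 2 presents R3+R4 = 1440 Ω as a load on stage 1's tap.
Stage 1's lower leg becomes R2‖(R3+R4) = 1257 Ω, so V_mid = 7.75 × 1257/1937 = 5.029 V.
Stage 2 is itself unloaded: V_out = V_mid × R4/(R3+R4) = 5.029 × 270/1440 = 0.943 V.

V_out ≈ 0.943 V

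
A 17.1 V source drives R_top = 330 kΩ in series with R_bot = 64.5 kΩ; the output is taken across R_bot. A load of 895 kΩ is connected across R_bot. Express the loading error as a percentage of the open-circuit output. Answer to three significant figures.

5.69 %

The divider's output (Thévenin) resistance is R_top‖R_bot = 53.95 kΩ.
Fractional drop under load = R_th/(R_th + R_L) = 53.95 / (53.95 + 895) = 0.05686.
So the output falls by 5.69 %.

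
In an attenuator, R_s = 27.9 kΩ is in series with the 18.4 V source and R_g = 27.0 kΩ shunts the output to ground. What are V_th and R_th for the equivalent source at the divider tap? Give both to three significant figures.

V_th = 9.05 V, R_th = 13.7 kΩ

V_th is the open-circuit tap voltage: 18.4 × 27.0/(27.9 + 27.0) = 9.05 V.
With the supply zeroed, R_s and R_g appear in parallel from the tap: R_th = R_s‖R_g = (27.9 × 27.0)/54.90 = 13.7 kΩ.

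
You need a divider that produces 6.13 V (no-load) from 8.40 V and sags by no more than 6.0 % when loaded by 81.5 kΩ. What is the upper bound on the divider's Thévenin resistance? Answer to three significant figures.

R_th ≤ 5.20 kΩ

Loading drop = R_th/(R_th + R_L) ≤ 0.0600, so R_th ≤ R_L · ε/(1−ε) = 81.5 kΩ × 0.0600/0.9400 = 5.20 kΩ.
(Any R1, R2 with R2/(R1+R2) = 0.730 and R1‖R2 ≤ 5.20 kΩ will meet the spec.)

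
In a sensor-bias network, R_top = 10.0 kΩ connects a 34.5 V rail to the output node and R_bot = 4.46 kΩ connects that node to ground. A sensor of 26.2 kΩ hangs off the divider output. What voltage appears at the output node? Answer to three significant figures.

The load sits in parallel with R_bot: R_bot‖R_L = (4.46 × 26.2) / (4.46 + 26.2) = 3.811 kΩ.
V_out = 34.5 × 3.811 / (10.0 + 3.811) = 34.5 × 3.811/13.81 = 9.52 V.

V_out ≈ 9.52 V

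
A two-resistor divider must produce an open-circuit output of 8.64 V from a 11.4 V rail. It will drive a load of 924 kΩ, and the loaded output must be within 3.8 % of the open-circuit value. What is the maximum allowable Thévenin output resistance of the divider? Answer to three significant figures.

R_th ≤ 36.5 kΩ

Loading drop = R_th/(R_th + R_L) ≤ 0.0380, so R_th ≤ R_L · ε/(1−ε) = 924 kΩ × 0.0380/0.9620 = 36.5 kΩ.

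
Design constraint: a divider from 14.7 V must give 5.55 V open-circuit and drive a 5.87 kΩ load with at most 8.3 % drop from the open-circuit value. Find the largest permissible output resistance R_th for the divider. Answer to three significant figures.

R_th ≤ 531 Ω

Loading drop = R_th/(R_th + R_L) ≤ 0.0830, so R_th ≤ R_L · ε/(1−ε) = 5.87 kΩ × 0.0830/0.9170 = 531 Ω.
(Any R1, R2 with R2/(R1+R2) = 0.378 and R1‖R2 ≤ 531 Ω will meet the spec.)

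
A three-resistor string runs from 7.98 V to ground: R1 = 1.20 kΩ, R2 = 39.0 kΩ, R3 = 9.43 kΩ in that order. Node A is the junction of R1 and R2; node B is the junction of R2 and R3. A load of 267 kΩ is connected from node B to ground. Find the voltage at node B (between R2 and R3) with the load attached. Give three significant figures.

At node B, R3 is in parallel with the load: R3‖R_L = 9.108 kΩ.
Below node A the resistance is R2 + (R3‖R_L) = 48.11 kΩ, so V_A = 7.98 × 48.11/49.31 = 7.786 V.
Then V_B = V_A × (R3‖R_L)/(R2 + R3‖R_L) = 7.786 × 9.108/48.11 = 1.47 V.

V ≈ 1.47 V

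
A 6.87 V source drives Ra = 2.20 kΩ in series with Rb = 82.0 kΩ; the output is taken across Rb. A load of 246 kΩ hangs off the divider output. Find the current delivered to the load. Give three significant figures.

Rb‖R_L = 61.50 kΩ; V_out = 6.87 × 61.50/63.70 = 6.633 V.
I_L = V_out / R_L = 6.633 / 246 kΩ = 0.0270 mA.

I_L ≈ 0.0270 mA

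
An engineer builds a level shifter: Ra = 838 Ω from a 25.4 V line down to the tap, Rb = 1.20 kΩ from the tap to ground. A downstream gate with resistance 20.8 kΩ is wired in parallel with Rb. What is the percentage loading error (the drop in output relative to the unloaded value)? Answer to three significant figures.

2.32 %

The divider's output (Thévenin) resistance is Ra‖Rb = 493.4 Ω.
Fractional drop under load = R_th/(R_th + R_L) = 493.4 / (493.4 + 20800) = 0.02317.
So the output falls by 2.32 %.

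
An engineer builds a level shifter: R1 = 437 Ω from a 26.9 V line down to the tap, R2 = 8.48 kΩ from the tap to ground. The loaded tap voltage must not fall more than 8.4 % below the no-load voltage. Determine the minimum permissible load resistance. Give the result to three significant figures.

R_L(min) ≈ 4.53 kΩ

Output resistance R_th = R1‖R2 = (437 × 8480)/8917 = 415.6 Ω.
The fractional drop is R_th/(R_th + R_L); requiring this ≤ 0.0840 gives R_L ≥ R_th(1/0.0840 − 1) = 415.6 × 10.90 = 4.53 kΩ.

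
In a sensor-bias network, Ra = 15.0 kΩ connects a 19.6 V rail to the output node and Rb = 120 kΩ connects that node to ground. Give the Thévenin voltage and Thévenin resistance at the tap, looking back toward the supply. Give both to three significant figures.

V_th is the open-circuit tap voltage: 19.6 × 120/(15.0 + 120) = 17.4 V.
With the supply zeroed, Ra and Rb appear in parallel from the tap: R_th = Ra‖Rb = (15.0 × 120)/135.0 = 13.3 kΩ.

V_th = 17.4 V, R_th = 13.3 kΩ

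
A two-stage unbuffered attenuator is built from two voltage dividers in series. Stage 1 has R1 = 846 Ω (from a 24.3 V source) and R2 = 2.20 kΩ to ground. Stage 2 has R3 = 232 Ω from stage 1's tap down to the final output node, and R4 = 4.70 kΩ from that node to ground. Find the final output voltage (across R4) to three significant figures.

Stage 2 presents R3+R4 = 4932 Ω as a load on stage 1's tap.
Stage 1's lower leg becomes R2‖(R3+R4) = 1521 Ω, so V_mid = 24.3 × 1521/2367 = 15.62 V.
Stage 2 is itself unloaded: V_out = V_mid × R4/(R3+R4) = 15.62 × 4700/4932 = 14.9 V.

V_out ≈ 14.9 V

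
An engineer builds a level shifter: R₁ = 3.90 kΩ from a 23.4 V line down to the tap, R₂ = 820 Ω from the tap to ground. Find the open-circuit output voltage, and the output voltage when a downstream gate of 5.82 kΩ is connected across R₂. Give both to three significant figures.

Open-circuit: V = 23.4 × 820/(3900 + 820) = 4.07 V.
With the load, R₂ becomes R₂‖R_L = 718.7 Ω, so V = 23.4 × 718.7/4619 = 3.64 V.

Unloaded: 4.07 V; loaded: 3.64 V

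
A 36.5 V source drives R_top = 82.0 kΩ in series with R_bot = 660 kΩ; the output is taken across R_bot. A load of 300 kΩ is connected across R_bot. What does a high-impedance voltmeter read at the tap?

The load sits in parallel with R_bot: R_bot‖R_L = (660 × 300) / (660 + 300) = 206.2 kΩ.
V_out = 36.5 × 206.2 / (82.0 + 206.2) = 36.5 × 206.2/288.2 = 26.1 V.

V_out ≈ 26.1 V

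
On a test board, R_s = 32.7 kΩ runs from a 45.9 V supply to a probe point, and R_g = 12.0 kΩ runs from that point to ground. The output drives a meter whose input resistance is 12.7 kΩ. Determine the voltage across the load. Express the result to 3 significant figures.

The load sits in parallel with R_g: R_g‖R_L = (12.0 × 12.7) / (12.0 + 12.7) = 6.170 kΩ.
V_out = 45.9 × 6.170 / (32.7 + 6.170) = 45.9 × 6.170/38.87 = 7.29 V.

V_out ≈ 7.29 V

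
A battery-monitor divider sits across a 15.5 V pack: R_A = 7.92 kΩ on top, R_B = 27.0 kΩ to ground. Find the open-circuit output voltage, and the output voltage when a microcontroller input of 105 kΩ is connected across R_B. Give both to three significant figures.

Open-circuit: V = 15.5 × 27.0/(7.92 + 27.0) = 12.0 V.
With the load, R_B becomes R_B‖R_L = 21.48 kΩ, so V = 15.5 × 21.48/29.40 = 11.3 V.

Unloaded: 12.0 V; loaded: 11.3 V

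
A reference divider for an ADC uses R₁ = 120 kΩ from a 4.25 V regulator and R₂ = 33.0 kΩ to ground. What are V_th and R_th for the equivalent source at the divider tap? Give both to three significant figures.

V_th = 0.917 V, R_th = 25.9 kΩ

V_th is the open-circuit tap voltage: 4.25 × 33.0/(120 + 33.0) = 0.917 V.
With the supply zeroed, R₁ and R₂ appear in parallel from the tap: R_th = R₁‖R₂ = (120 × 33.0)/153.0 = 25.9 kΩ.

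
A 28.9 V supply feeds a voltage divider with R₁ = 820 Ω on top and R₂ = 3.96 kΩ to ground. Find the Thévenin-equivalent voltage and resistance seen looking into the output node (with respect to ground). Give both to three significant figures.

V_th = 23.9 V, R_th = 679 Ω

V_th is the open-circuit tap voltage: 28.9 × 3960/(820 + 3960) = 23.9 V.
With the supply zeroed, R₁ and R₂ appear in parallel from the tap: R_th = R₁‖R₂ = (820 × 3960)/4780 = 679 Ω.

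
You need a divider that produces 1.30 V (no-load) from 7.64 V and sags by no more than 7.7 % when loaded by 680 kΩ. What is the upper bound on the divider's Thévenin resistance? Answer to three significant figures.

R_th ≤ 56.7 kΩ

Loading drop = R_th/(R_th + R_L) ≤ 0.0770, so R_th ≤ R_L · ε/(1−ε) = 680 kΩ × 0.0770/0.9230 = 56.7 kΩ.
(Any R1, R2 with R2/(R1+R2) = 0.170 and R1‖R2 ≤ 56.7 kΩ will meet the spec.)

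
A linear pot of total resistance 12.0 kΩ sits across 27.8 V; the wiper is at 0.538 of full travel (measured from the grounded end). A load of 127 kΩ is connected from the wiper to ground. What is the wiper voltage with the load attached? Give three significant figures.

The wiper splits the pot into (1−α)R = 5.544 kΩ above and αR = 6.456 kΩ below.
Lower section ‖ load = 6.144 kΩ.
V_wiper = 27.8 × 6.144/(5.544 + 6.144) = 14.6 V.

V ≈ 14.6 V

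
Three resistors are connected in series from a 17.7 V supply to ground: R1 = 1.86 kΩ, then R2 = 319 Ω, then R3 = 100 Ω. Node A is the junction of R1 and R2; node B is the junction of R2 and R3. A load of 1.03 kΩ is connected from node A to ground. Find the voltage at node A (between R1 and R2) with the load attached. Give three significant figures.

Below node A the series string R2+R3 = 419.0 Ω sits in parallel with the 1030 Ω load: 297.8 Ω.
V_A = 17.7 × 297.8/(1860 + 297.8) = 2.44 V.

V ≈ 2.44 V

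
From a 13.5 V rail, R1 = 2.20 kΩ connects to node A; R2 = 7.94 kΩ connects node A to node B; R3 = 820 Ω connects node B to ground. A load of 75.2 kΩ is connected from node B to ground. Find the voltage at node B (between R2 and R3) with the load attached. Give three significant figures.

At node B, R3 is in parallel with the load: R3‖R_L = 811.2 Ω.
Below node A the resistance is R2 + (R3‖R_L) = 8751 Ω, so V_A = 13.5 × 8751/10950 = 10.79 V.
Then V_B = V_A × (R3‖R_L)/(R2 + R3‖R_L) = 10.79 × 811.2/8751 = 1.00 V.

V ≈ 1.00 V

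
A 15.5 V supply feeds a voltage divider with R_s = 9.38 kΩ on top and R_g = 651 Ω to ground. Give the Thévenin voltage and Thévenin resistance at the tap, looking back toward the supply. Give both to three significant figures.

V_th is the open-circuit tap voltage: 15.5 × 651/(9380 + 651) = 1.01 V.
With the supply zeroed, R_s and R_g appear in parallel from the tap: R_th = R_s‖R_g = (9380 × 651)/10030 = 609 Ω.

V_th = 1.01 V, R_th = 609 Ω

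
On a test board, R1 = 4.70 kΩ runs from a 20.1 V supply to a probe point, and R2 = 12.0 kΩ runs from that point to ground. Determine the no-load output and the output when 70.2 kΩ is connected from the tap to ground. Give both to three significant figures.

Unloaded: 14.4 V; loaded: 13.8 V

Open-circuit: V = 20.1 × 12.0/(4.70 + 12.0) = 14.4 V.
With the load, R2 becomes R2‖R_L = 10.25 kΩ, so V = 20.1 × 10.25/14.95 = 13.8 V.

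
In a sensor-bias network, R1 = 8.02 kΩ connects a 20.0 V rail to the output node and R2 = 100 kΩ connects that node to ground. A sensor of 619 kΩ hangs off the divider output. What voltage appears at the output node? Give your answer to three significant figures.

V_out ≈ 18.3 V

The load sits in parallel with R2: R2‖R_L = (100 × 619) / (100 + 619) = 86.09 kΩ.
V_out = 20.0 × 86.09 / (8.02 + 86.09) = 20.0 × 86.09/94.11 = 18.3 V.
(Unloaded it would have been 18.5 V.)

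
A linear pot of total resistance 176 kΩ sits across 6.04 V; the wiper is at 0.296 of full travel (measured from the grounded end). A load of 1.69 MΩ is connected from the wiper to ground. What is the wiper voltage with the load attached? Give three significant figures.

V ≈ 1.75 V

The wiper splits the pot into (1−α)R = 123.9 kΩ above and αR = 52.10 kΩ below.
Lower section ‖ load = 50.54 kΩ.
V_wiper = 6.04 × 50.54/(123.9 + 50.54) = 1.75 V.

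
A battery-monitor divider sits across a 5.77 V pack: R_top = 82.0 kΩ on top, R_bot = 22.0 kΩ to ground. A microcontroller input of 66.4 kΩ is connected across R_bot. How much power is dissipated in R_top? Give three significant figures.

P ≈ 0.281 mW

Total resistance from the source is R_top + (R_bot‖R_L) = 98.52 kΩ, so I = 5.77/98.52 kΩ = 0.05856 mA.
P = I²·R_top = (0.05856 mA)² × 82.0 kΩ = 0.281 mW.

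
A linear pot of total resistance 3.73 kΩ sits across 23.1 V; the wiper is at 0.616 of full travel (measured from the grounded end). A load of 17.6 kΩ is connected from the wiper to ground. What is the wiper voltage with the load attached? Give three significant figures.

The wiper splits the pot into (1−α)R = 1.432 kΩ above and αR = 2.298 kΩ below.
Lower section ‖ load = 2.032 kΩ.
V_wiper = 23.1 × 2.032/(1.432 + 2.032) = 13.6 V.

V ≈ 13.6 V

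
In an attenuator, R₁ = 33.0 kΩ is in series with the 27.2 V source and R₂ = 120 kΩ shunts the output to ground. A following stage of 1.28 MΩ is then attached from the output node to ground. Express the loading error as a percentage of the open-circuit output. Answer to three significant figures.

The divider's output (Thévenin) resistance is R₁‖R₂ = 25.88 kΩ.
Fractional drop under load = R_th/(R_th + R_L) = 25.88 / (25.88 + 1280) = 0.01982.
So the output falls by 1.98 %.

1.98 %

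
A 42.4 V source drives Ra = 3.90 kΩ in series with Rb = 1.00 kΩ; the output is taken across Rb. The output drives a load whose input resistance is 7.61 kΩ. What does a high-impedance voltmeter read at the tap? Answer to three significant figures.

V_out ≈ 7.83 V

The load sits in parallel with Rb: Rb‖R_L = (1.00 × 7.61) / (1.00 + 7.61) = 0.8839 kΩ.
V_out = 42.4 × 0.8839 / (3.90 + 0.8839) = 42.4 × 0.8839/4.784 = 7.83 V.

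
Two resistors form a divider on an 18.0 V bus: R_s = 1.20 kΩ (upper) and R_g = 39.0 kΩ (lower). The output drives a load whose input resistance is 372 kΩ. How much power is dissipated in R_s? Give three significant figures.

Total resistance from the source is R_s + (R_g‖R_L) = 36.50 kΩ, so I = 18.0/36.50 kΩ = 0.4932 mA.
P = I²·R_s = (0.4932 mA)² × 1.20 kΩ = 0.292 mW.

P ≈ 0.292 mW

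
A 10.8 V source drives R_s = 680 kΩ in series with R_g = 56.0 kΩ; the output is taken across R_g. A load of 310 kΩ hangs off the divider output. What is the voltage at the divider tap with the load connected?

V_out ≈ 0.704 V

The load sits in parallel with R_g: R_g‖R_L = (56.0 × 310) / (56.0 + 310) = 47.43 kΩ.
V_out = 10.8 × 47.43 / (680 + 47.43) = 10.8 × 47.43/727.4 = 0.704 V.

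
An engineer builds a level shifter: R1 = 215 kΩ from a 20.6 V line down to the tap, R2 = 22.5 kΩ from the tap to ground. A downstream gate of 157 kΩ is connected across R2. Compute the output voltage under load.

V_out ≈ 1.73 V

The load sits in parallel with R2: R2‖R_L = (22.5 × 157) / (22.5 + 157) = 19.68 kΩ.
V_out = 20.6 × 19.68 / (215 + 19.68) = 20.6 × 19.68/234.7 = 1.73 V.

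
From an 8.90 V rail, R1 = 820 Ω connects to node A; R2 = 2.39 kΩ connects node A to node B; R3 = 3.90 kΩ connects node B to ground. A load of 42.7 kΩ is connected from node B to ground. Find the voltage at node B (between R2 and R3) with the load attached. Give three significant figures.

At node B, R3 is in parallel with the load: R3‖R_L = 3574 Ω.
Below node A the resistance is R2 + (R3‖R_L) = 5964 Ω, so V_A = 8.90 × 5964/6784 = 7.824 V.
Then V_B = V_A × (R3‖R_L)/(R2 + R3‖R_L) = 7.824 × 3574/5964 = 4.69 V.

V ≈ 4.69 V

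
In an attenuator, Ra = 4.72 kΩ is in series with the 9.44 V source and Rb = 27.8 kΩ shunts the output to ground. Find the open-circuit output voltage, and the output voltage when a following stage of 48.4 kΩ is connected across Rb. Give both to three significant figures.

Unloaded: 8.07 V; loaded: 7.45 V

Open-circuit: V = 9.44 × 27.8/(4.72 + 27.8) = 8.07 V.
With the load, Rb becomes Rb‖R_L = 17.66 kΩ, so V = 9.44 × 17.66/22.38 = 7.45 V.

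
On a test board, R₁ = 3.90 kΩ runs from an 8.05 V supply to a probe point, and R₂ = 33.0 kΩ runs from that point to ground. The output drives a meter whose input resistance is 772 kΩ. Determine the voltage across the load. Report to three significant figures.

The load sits in parallel with R₂: R₂‖R_L = (33.0 × 772) / (33.0 + 772) = 31.65 kΩ.
V_out = 8.05 × 31.65 / (3.90 + 31.65) = 8.05 × 31.65/35.55 = 7.17 V.

V_out ≈ 7.17 V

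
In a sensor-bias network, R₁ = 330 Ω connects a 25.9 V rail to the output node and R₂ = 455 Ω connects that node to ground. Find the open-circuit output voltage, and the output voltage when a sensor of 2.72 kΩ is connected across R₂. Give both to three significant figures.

Open-circuit: V = 25.9 × 455/(330 + 455) = 15.0 V.
With the load, R₂ becomes R₂‖R_L = 389.8 Ω, so V = 25.9 × 389.8/719.8 = 14.0 V.

Unloaded: 15.0 V; loaded: 14.0 V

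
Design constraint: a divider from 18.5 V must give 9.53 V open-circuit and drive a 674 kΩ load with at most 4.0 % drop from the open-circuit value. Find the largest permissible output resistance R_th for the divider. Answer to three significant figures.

Loading drop = R_th/(R_th + R_L) ≤ 0.0400, so R_th ≤ R_L · ε/(1−ε) = 674 kΩ × 0.0400/0.9600 = 28.1 kΩ.

R_th ≤ 28.1 kΩ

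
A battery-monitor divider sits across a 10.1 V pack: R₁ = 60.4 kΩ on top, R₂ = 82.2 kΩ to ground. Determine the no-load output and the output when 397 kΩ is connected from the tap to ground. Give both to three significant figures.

Unloaded: 5.82 V; loaded: 5.35 V

Open-circuit: V = 10.1 × 82.2/(60.4 + 82.2) = 5.82 V.
With the load, R₂ becomes R₂‖R_L = 68.10 kΩ, so V = 10.1 × 68.10/128.5 = 5.35 V.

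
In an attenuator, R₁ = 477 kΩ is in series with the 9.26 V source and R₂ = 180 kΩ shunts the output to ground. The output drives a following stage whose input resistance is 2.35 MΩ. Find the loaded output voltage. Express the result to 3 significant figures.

The load sits in parallel with R₂: R₂‖R_L = (180 × 2350) / (180 + 2350) = 167.2 kΩ.
V_out = 9.26 × 167.2 / (477 + 167.2) = 9.26 × 167.2/644.2 = 2.40 V.
(Unloaded it would have been 2.54 V.)

V_out ≈ 2.40 V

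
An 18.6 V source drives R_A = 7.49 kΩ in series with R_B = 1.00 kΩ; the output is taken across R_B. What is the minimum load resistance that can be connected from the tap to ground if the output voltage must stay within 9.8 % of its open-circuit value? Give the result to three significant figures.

R_L(min) ≈ 8.12 kΩ

Output resistance R_th = R_A‖R_B = (7490 × 1000)/8490 = 882.2 Ω.
The fractional drop is R_th/(R_th + R_L); requiring this ≤ 0.0980 gives R_L ≥ R_th(1/0.0980 − 1) = 882.2 × 9.204 = 8.12 kΩ.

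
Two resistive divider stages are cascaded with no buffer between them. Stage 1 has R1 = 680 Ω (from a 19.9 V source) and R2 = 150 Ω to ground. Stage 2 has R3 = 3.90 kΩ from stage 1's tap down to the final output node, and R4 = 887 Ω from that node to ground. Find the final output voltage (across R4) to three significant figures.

Stage 2 presents R3+R4 = 4787 Ω as a load on stage 1's tap.
Stage 1's lower leg becomes R2‖(R3+R4) = 145.4 Ω, so V_mid = 19.9 × 145.4/825.4 = 3.506 V.
Stage 2 is itself unloaded: V_out = V_mid × R4/(R3+R4) = 3.506 × 887/4787 = 0.650 V.

V_out ≈ 0.650 V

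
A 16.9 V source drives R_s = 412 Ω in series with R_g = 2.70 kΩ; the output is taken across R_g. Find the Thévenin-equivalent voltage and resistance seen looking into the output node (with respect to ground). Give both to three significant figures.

V_th = 14.7 V, R_th = 357 Ω

V_th is the open-circuit tap voltage: 16.9 × 2700/(412 + 2700) = 14.7 V.
With the supply zeroed, R_s and R_g appear in parallel from the tap: R_th = R_s‖R_g = (412 × 2700)/3112 = 357 Ω.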